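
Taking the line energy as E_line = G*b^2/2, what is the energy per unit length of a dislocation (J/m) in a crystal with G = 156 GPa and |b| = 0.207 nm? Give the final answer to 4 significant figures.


E = G*b^2/2
b = 0.207 nm = 2.07e-10 m
G = 156 GPa = 1.56e+11 Pa
E = 0.5 * 1.56e+11 * (2.07e-10)^2
E = 3.342e-09 J/m


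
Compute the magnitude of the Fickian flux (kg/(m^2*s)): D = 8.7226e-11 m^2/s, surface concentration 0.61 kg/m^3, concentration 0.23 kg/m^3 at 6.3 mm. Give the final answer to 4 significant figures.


J = -D * (dC/dx) = D * (C1 - C2) / dx
J = 8.7226e-11 * (0.61 - 0.23) / 6.3e-03
J = 5.261e-09 kg/(m^2*s)


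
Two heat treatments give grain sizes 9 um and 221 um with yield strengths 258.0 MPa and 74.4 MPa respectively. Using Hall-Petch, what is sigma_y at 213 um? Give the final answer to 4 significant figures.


sigma_y = sigma0 + k / sqrt(d)
1/sqrt(d1) = 1/sqrt(9e-06) = 333.333;  1/sqrt(d2) = 67.2673
k = (sigma1 - sigma2) / (1/sqrt(d1) - 1/sqrt(d2)) = (258.0 - 74.4) / (333.333 - 67.2673) = 0.690054 MPa*m^0.5
sigma0 = sigma1 - k/sqrt(d1) = 258.0 - 0.690054*333.333 = 27.9819 MPa
sigma_y(d3) = 27.9819 + 0.690054 / sqrt(2.13e-04) = 75.26 MPa


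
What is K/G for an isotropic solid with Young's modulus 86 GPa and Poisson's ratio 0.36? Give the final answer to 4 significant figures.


G = E / (2*(1+nu))
G = 86 / (2*(1+0.36)) = 31.6176 GPa
K = E / (3*(1-2*nu))
K = 86 / (3*(1-2*0.36)) = 102.381 GPa
K/G = 102.381 / 31.6176 = 3.238


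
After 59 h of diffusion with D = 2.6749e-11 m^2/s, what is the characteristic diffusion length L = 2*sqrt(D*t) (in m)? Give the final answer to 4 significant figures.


t = 59 hr = 212400 s
Diffusion length = 2*sqrt(D*t)
= 2*sqrt(2.6749e-11 * 212400)
= 4.767e-03 m


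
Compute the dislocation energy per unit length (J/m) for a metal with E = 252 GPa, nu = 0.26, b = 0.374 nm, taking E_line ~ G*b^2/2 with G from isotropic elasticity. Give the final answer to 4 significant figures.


Step 1: G = E / (2*(1+nu))
G = 252 / (2*(1+0.26)) = 100 GPa = 1e+11 Pa
Step 2: E_line = G*b^2/2
b = 0.374 nm = 3.74e-10 m
E_line = 0.5 * 1e+11 * (3.74e-10)^2 = 6.994e-09 J/m


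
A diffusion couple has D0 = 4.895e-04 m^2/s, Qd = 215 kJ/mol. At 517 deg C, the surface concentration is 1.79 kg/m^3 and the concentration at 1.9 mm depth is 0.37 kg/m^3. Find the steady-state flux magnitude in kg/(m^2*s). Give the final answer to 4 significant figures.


Step 1: D = D0 * exp(-Qd/(R*T))
T = 517 + 273.15 = 790.15 K
D = 4.895e-04 * exp(-215e3 / (8.314 * 790.15)) = 2.99352e-18 m^2/s
Step 2: J = D * (C1 - C2) / dx
J = 2.99352e-18 * (1.79 - 0.37) / 1.9e-03
J = 2.237e-15 kg/(m^2*s)


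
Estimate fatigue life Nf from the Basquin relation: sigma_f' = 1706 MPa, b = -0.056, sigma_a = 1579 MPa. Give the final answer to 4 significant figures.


sigma_a = sigma_f' * (2*Nf)^b
2*Nf = (sigma_a / sigma_f')^(1/b)
2*Nf = (1579 / 1706)^(1/-0.056)
2*Nf = 3.98056
Nf = 1.99 cycles


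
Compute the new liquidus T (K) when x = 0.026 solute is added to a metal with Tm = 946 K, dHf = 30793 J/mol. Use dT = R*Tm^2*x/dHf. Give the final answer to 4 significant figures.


dT = R*Tm^2*x / dHf
dT = 8.314 * 946^2 * 0.026 / 30793
dT = 6.28223 K
T_new = 946 - 6.28223 = 939.7 K


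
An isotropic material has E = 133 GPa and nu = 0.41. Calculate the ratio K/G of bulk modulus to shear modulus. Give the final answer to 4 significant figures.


G = E / (2*(1+nu))
G = 133 / (2*(1+0.41)) = 47.1631 GPa
K = E / (3*(1-2*nu))
K = 133 / (3*(1-2*0.41)) = 246.296 GPa
K/G = 246.296 / 47.1631 = 5.222


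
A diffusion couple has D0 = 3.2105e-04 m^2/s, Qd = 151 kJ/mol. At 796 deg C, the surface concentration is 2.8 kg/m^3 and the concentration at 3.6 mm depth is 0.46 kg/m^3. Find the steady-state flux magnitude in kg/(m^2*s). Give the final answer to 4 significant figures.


Step 1: D = D0 * exp(-Qd/(R*T))
T = 796 + 273.15 = 1069.15 K
D = 3.2105e-04 * exp(-151e3 / (8.314 * 1069.15)) = 1.34591e-11 m^2/s
Step 2: J = D * (C1 - C2) / dx
J = 1.34591e-11 * (2.8 - 0.46) / 3.6e-03
J = 8.748e-09 kg/(m^2*s)


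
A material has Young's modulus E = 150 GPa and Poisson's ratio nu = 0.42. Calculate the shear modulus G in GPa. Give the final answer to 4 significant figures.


G = E / (2*(1+nu))
G = 150 / (2*(1+0.42))
G = 52.82 GPa


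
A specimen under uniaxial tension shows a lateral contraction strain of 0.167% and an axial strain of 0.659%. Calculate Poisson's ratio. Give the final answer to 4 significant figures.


nu = -epsilon_lat / epsilon_axial
Lateral strain is contraction (negative), so using magnitudes:
nu = 0.167 / 0.659
nu = 0.2534


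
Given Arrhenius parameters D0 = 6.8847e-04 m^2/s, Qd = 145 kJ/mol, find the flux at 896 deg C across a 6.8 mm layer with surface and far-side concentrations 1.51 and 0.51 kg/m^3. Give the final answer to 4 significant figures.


Step 1: D = D0 * exp(-Qd/(R*T))
T = 896 + 273.15 = 1169.15 K
D = 6.8847e-04 * exp(-145e3 / (8.314 * 1169.15)) = 2.28781e-10 m^2/s
Step 2: J = D * (C1 - C2) / dx
J = 2.28781e-10 * (1.51 - 0.51) / 6.8e-03
J = 3.364e-08 kg/(m^2*s)


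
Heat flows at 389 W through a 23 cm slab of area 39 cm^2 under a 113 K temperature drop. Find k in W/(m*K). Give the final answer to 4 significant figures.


k = Q*L / (A*dT)
L = 0.23 m, A = 3.9e-03 m^2
k = 389 * 0.23 / (3.9e-03 * 113)
k = 203 W/(m*K)


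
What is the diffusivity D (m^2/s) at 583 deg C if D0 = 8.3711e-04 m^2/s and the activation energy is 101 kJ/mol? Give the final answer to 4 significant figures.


D = D0 * exp(-Qd / (R*T))
T = 856.15 K
D = 8.3711e-04 * exp(-101e3 / (8.314 * 856.15))
D = 5.76e-10 m^2/s


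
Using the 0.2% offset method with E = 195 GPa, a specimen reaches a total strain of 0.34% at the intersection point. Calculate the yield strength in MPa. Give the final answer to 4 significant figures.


Offset strain = 0.002
Elastic strain at yield = total_strain - offset = 3.4e-03 - 0.002 = 1.4e-03
sigma_y = E * elastic_strain = 195000 * 1.4e-03
sigma_y = 273 MPa


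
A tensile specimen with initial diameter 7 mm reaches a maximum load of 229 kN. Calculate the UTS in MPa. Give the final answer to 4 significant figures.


A0 = pi*(d/2)^2 = pi*(7/2)^2 = 38.4845 mm^2
UTS = F_max / A0 = 229*1000 / 38.4845
UTS = 5950 MPa


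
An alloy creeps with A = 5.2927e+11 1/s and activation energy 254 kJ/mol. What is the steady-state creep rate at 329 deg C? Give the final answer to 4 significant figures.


rate = A * exp(-Q / (R*T))
T = 329 + 273.15 = 602.15 K
rate = 5.2927e+11 * exp(-254e3 / (8.314 * 602.15))
rate = 4.888e-11 1/s


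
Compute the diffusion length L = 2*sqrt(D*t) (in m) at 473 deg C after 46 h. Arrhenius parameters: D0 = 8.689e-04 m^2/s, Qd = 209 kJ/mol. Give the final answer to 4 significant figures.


Step 1: D = D0 * exp(-Qd/(R*T))
T = 746.15 K
D = 8.689e-04 * exp(-209e3 / (8.314 * 746.15)) = 2.029e-18 m^2/s
Step 2: L = 2*sqrt(D*t)
t = 46 h = 165600 s
L = 2*sqrt(2.029e-18 * 165600) = 1.159e-06 m


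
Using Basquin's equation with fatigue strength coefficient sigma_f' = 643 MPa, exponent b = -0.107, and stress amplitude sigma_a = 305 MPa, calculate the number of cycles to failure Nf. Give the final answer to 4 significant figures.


sigma_a = sigma_f' * (2*Nf)^b
2*Nf = (sigma_a / sigma_f')^(1/b)
2*Nf = (305 / 643)^(1/-0.107)
2*Nf = 1064.65
Nf = 532.3 cycles


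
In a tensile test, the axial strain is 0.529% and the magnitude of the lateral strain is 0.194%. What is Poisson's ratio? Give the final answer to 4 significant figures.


nu = -epsilon_lat / epsilon_axial
Lateral strain is contraction (negative), so using magnitudes:
nu = 0.194 / 0.529
nu = 0.3667


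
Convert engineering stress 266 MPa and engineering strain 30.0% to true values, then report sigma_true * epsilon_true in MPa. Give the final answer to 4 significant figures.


sigma_true = sigma_eng * (1 + epsilon_eng)
sigma_true = 266 * (1 + 0.3) = 345.8 MPa
epsilon_true = ln(1 + epsilon_eng)
epsilon_true = ln(1 + 0.3) = 0.262364
sigma_true * epsilon_true = 345.8 * 0.262364 = 90.73 MPa


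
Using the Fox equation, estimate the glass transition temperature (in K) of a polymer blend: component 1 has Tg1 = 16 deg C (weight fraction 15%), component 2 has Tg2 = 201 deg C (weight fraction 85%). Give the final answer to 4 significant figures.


1/Tg = w1/Tg1 + w2/Tg2 (in Kelvin)
Tg1 = 289.15 K, Tg2 = 474.15 K
1/Tg = 0.15/289.15 + 0.85/474.15
Tg = 432.6 K


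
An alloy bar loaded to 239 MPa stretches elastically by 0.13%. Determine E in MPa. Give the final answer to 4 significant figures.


E = sigma / epsilon
epsilon = 0.13% = 1.3e-03
E = 239 / 1.3e-03
E = 183800 MPa


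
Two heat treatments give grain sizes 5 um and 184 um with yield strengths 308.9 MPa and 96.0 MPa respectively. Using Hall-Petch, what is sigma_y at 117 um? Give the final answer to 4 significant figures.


sigma_y = sigma0 + k / sqrt(d)
1/sqrt(d1) = 1/sqrt(5e-06) = 447.214;  1/sqrt(d2) = 73.721
k = (sigma1 - sigma2) / (1/sqrt(d1) - 1/sqrt(d2)) = (308.9 - 96.0) / (447.214 - 73.721) = 0.570025 MPa*m^0.5
sigma0 = sigma1 - k/sqrt(d1) = 308.9 - 0.570025*447.214 = 53.9772 MPa
sigma_y(d3) = 53.9772 + 0.570025 / sqrt(1.17e-04) = 106.7 MPa


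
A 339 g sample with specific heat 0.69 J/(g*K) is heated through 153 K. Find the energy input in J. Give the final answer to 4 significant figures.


Q = m * cp * dT
Q = 339 * 0.69 * 153
Q = 35790 J


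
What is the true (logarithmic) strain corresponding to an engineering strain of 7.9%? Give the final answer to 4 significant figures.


epsilon_true = ln(1 + epsilon_eng)
epsilon_true = ln(1 + 0.079)
epsilon_true = 0.07603


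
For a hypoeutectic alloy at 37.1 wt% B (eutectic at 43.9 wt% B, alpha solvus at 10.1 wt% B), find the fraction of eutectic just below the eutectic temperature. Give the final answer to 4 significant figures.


f_primary = (C_e - C0) / (C_e - C_alpha_max)
f_primary = (43.9 - 37.1) / (43.9 - 10.1)
f_primary = 0.201183
f_eutectic = 1 - 0.201183 = 0.7988


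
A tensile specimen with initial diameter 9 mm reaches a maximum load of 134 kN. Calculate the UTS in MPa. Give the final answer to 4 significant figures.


A0 = pi*(d/2)^2 = pi*(9/2)^2 = 63.6173 mm^2
UTS = F_max / A0 = 134*1000 / 63.6173
UTS = 2106 MPa


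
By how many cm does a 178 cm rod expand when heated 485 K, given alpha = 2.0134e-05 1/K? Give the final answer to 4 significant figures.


dL = L0 * alpha * dT
dL = 178 * 2.0134e-05 * 485
dL = 1.738 cm


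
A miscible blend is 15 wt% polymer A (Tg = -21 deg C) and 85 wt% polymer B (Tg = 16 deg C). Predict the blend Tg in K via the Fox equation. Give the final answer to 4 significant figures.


1/Tg = w1/Tg1 + w2/Tg2 (in Kelvin)
Tg1 = 252.15 K, Tg2 = 289.15 K
1/Tg = 0.15/252.15 + 0.85/289.15
Tg = 282.9 K


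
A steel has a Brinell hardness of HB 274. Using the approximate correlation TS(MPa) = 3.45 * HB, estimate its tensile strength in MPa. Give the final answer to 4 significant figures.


TS (MPa) = 3.45 * HB
TS = 3.45 * 274
TS = 945.3 MPa


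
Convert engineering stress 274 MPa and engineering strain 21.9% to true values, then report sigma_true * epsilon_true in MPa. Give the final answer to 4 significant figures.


sigma_true = sigma_eng * (1 + epsilon_eng)
sigma_true = 274 * (1 + 0.219) = 334.006 MPa
epsilon_true = ln(1 + epsilon_eng)
epsilon_true = ln(1 + 0.219) = 0.198031
sigma_true * epsilon_true = 334.006 * 0.198031 = 66.14 MPa


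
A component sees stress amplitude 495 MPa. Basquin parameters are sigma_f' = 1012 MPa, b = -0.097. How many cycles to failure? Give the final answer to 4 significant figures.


sigma_a = sigma_f' * (2*Nf)^b
2*Nf = (sigma_a / sigma_f')^(1/b)
2*Nf = (495 / 1012)^(1/-0.097)
2*Nf = 1591.5
Nf = 795.8 cycles


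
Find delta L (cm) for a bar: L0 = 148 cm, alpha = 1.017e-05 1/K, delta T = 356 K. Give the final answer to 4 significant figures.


dL = L0 * alpha * dT
dL = 148 * 1.017e-05 * 356
dL = 0.5358 cm


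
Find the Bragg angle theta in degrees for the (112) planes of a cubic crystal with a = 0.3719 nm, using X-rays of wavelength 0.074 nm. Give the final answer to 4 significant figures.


d = a / sqrt(h^2+k^2+l^2)
d = 0.3719 / sqrt(6) = 0.151828 nm
lambda = 2*d*sin(theta)  =>  sin(theta) = lambda / (2*d)
sin(theta) = 0.074 / (2 * 0.151828) = 0.243698
theta = 14.1 deg


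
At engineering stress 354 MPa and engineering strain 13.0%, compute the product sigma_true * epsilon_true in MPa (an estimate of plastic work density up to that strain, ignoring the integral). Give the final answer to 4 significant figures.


sigma_true = sigma_eng * (1 + epsilon_eng)
sigma_true = 354 * (1 + 0.13) = 400.02 MPa
epsilon_true = ln(1 + epsilon_eng)
epsilon_true = ln(1 + 0.13) = 0.122218
sigma_true * epsilon_true = 400.02 * 0.122218 = 48.89 MPa


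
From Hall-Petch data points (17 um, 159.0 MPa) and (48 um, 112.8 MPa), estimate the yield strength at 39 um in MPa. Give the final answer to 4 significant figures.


sigma_y = sigma0 + k / sqrt(d)
1/sqrt(d1) = 1/sqrt(1.7e-05) = 242.536;  1/sqrt(d2) = 144.338
k = (sigma1 - sigma2) / (1/sqrt(d1) - 1/sqrt(d2)) = (159.0 - 112.8) / (242.536 - 144.338) = 0.470478 MPa*m^0.5
sigma0 = sigma1 - k/sqrt(d1) = 159.0 - 0.470478*242.536 = 44.8924 MPa
sigma_y(d3) = 44.8924 + 0.470478 / sqrt(3.9e-05) = 120.2 MPa


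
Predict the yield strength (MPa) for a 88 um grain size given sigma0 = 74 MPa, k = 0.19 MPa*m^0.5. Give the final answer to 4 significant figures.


sigma_y = sigma0 + k / sqrt(d)
d = 88 um = 8.8e-05 m
sigma_y = 74 + 0.19 / sqrt(8.8e-05)
sigma_y = 94.25 MPa


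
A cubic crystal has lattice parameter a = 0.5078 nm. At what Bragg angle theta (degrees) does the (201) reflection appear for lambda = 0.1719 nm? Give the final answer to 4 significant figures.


d = a / sqrt(h^2+k^2+l^2)
d = 0.5078 / sqrt(5) = 0.227095 nm
lambda = 2*d*sin(theta)  =>  sin(theta) = lambda / (2*d)
sin(theta) = 0.1719 / (2 * 0.227095) = 0.378476
theta = 22.24 deg


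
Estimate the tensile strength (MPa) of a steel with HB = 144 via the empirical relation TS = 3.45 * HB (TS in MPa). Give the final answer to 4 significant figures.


TS (MPa) = 3.45 * HB
TS = 3.45 * 144
TS = 496.8 MPa


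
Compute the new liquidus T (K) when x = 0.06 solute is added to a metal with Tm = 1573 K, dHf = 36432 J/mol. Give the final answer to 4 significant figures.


dT = R*Tm^2*x / dHf
dT = 8.314 * 1573^2 * 0.06 / 36432
dT = 33.8794 K
T_new = 1573 - 33.8794 = 1539 K


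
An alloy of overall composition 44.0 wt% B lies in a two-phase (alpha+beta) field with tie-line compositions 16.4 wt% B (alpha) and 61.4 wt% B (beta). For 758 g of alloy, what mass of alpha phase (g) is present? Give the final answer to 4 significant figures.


f_alpha = (C_beta - C0) / (C_beta - C_alpha)
f_alpha = (61.4 - 44.0) / (61.4 - 16.4) = 0.386667
m_alpha = f_alpha * m_total = 0.386667 * 758 = 293.1 g


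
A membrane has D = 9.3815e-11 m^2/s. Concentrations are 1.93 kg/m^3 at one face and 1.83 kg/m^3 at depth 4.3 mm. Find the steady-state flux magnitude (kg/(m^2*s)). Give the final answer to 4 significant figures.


J = -D * (dC/dx) = D * (C1 - C2) / dx
J = 9.3815e-11 * (1.93 - 1.83) / 4.3e-03
J = 2.182e-09 kg/(m^2*s)


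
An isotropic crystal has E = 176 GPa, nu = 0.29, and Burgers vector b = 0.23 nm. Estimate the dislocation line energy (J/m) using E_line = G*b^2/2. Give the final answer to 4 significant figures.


Step 1: G = E / (2*(1+nu))
G = 176 / (2*(1+0.29)) = 68.2171 GPa = 6.82171e+10 Pa
Step 2: E_line = G*b^2/2
b = 0.23 nm = 2.3e-10 m
E_line = 0.5 * 6.82171e+10 * (2.3e-10)^2 = 1.804e-09 J/m


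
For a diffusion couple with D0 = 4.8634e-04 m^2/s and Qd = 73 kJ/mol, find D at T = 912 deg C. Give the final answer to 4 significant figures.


D = D0 * exp(-Qd / (R*T))
T = 1185.15 K
D = 4.8634e-04 * exp(-73e3 / (8.314 * 1185.15))
D = 2.947e-07 m^2/s


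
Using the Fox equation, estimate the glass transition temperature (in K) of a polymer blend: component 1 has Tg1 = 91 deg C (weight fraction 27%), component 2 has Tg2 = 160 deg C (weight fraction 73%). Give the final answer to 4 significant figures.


1/Tg = w1/Tg1 + w2/Tg2 (in Kelvin)
Tg1 = 364.15 K, Tg2 = 433.15 K
1/Tg = 0.27/364.15 + 0.73/433.15
Tg = 412.1 K


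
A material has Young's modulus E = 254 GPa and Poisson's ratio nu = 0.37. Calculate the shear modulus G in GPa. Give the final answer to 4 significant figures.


G = E / (2*(1+nu))
G = 254 / (2*(1+0.37))
G = 92.7 GPa


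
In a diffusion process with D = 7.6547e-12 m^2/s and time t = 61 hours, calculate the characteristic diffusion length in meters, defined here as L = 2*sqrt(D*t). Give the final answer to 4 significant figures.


t = 61 hr = 219600 s
Diffusion length = 2*sqrt(D*t)
= 2*sqrt(7.6547e-12 * 219600)
= 2.593e-03 m


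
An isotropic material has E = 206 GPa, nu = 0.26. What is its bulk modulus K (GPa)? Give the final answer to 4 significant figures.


K = E / (3*(1-2*nu))
K = 206 / (3*(1-2*0.26))
K = 143.1 GPa


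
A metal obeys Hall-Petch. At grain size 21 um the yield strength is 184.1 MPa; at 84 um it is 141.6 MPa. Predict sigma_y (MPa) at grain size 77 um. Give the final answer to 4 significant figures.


sigma_y = sigma0 + k / sqrt(d)
1/sqrt(d1) = 1/sqrt(2.1e-05) = 218.218;  1/sqrt(d2) = 109.109
k = (sigma1 - sigma2) / (1/sqrt(d1) - 1/sqrt(d2)) = (184.1 - 141.6) / (218.218 - 109.109) = 0.389519 MPa*m^0.5
sigma0 = sigma1 - k/sqrt(d1) = 184.1 - 0.389519*218.218 = 99.1 MPa
sigma_y(d3) = 99.1 + 0.389519 / sqrt(7.7e-05) = 143.5 MPa


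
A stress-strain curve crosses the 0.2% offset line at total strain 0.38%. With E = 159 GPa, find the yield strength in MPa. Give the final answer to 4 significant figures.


Offset strain = 0.002
Elastic strain at yield = total_strain - offset = 3.8e-03 - 0.002 = 1.8e-03
sigma_y = E * elastic_strain = 159000 * 1.8e-03
sigma_y = 286.2 MPa


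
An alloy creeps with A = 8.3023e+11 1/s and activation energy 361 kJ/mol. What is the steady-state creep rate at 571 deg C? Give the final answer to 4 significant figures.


rate = A * exp(-Q / (R*T))
T = 571 + 273.15 = 844.15 K
rate = 8.3023e+11 * exp(-361e3 / (8.314 * 844.15))
rate = 3.804e-11 1/s


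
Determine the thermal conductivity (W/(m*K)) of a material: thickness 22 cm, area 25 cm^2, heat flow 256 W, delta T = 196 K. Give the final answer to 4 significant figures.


k = Q*L / (A*dT)
L = 0.22 m, A = 2.5e-03 m^2
k = 256 * 0.22 / (2.5e-03 * 196)
k = 114.9 W/(m*K)


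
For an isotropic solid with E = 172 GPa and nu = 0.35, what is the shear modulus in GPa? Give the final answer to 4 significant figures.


G = E / (2*(1+nu))
G = 172 / (2*(1+0.35))
G = 63.7 GPa


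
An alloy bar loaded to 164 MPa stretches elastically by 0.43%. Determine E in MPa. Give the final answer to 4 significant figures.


E = sigma / epsilon
epsilon = 0.43% = 4.3e-03
E = 164 / 4.3e-03
E = 38140 MPa


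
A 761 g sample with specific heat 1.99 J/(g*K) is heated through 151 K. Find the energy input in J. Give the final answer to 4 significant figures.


Q = m * cp * dT
Q = 761 * 1.99 * 151
Q = 228700 J


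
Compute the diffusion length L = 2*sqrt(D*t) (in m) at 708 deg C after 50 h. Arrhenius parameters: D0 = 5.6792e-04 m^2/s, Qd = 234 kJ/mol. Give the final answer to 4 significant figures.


Step 1: D = D0 * exp(-Qd/(R*T))
T = 981.15 K
D = 5.6792e-04 * exp(-234e3 / (8.314 * 981.15)) = 1.97744e-16 m^2/s
Step 2: L = 2*sqrt(D*t)
t = 50 h = 180000 s
L = 2*sqrt(1.97744e-16 * 180000) = 1.193e-05 m


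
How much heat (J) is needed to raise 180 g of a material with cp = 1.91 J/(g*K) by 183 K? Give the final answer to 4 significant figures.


Q = m * cp * dT
Q = 180 * 1.91 * 183
Q = 62920 J


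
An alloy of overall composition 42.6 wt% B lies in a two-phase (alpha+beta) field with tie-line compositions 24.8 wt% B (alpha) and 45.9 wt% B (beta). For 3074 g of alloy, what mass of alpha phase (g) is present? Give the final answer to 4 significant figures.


f_alpha = (C_beta - C0) / (C_beta - C_alpha)
f_alpha = (45.9 - 42.6) / (45.9 - 24.8) = 0.156398
m_alpha = f_alpha * m_total = 0.156398 * 3074 = 480.8 g


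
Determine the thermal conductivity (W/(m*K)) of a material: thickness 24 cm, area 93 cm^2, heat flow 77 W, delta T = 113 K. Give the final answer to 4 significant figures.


k = Q*L / (A*dT)
L = 0.24 m, A = 9.3e-03 m^2
k = 77 * 0.24 / (9.3e-03 * 113)
k = 17.58 W/(m*K)


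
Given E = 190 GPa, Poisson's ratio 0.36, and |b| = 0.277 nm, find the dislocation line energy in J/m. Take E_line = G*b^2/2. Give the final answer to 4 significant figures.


Step 1: G = E / (2*(1+nu))
G = 190 / (2*(1+0.36)) = 69.8529 GPa = 6.98529e+10 Pa
Step 2: E_line = G*b^2/2
b = 0.277 nm = 2.77e-10 m
E_line = 0.5 * 6.98529e+10 * (2.77e-10)^2 = 2.68e-09 J/m


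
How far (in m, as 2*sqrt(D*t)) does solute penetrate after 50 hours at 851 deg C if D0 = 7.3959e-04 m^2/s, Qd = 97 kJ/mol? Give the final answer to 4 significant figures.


Step 1: D = D0 * exp(-Qd/(R*T))
T = 1124.15 K
D = 7.3959e-04 * exp(-97e3 / (8.314 * 1124.15)) = 2.29951e-08 m^2/s
Step 2: L = 2*sqrt(D*t)
t = 50 h = 180000 s
L = 2*sqrt(2.29951e-08 * 180000) = 0.1287 m


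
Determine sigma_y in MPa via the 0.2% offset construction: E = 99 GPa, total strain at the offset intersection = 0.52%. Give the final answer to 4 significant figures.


Offset strain = 0.002
Elastic strain at yield = total_strain - offset = 5.2e-03 - 0.002 = 3.2e-03
sigma_y = E * elastic_strain = 99000 * 3.2e-03
sigma_y = 316.8 MPa


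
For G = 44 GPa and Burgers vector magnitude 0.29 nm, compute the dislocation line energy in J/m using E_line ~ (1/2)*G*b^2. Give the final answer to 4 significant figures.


E = G*b^2/2
b = 0.29 nm = 2.9e-10 m
G = 44 GPa = 4.4e+10 Pa
E = 0.5 * 4.4e+10 * (2.9e-10)^2
E = 1.85e-09 J/m


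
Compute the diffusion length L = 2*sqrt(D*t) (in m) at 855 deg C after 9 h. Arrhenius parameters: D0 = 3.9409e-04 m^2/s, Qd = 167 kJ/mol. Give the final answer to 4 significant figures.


Step 1: D = D0 * exp(-Qd/(R*T))
T = 1128.15 K
D = 3.9409e-04 * exp(-167e3 / (8.314 * 1128.15)) = 7.29499e-12 m^2/s
Step 2: L = 2*sqrt(D*t)
t = 9 h = 32400 s
L = 2*sqrt(7.29499e-12 * 32400) = 9.723e-04 m


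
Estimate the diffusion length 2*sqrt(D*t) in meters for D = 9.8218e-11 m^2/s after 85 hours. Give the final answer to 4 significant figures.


t = 85 hr = 306000 s
Diffusion length = 2*sqrt(D*t)
= 2*sqrt(9.8218e-11 * 306000)
= 0.01096 m


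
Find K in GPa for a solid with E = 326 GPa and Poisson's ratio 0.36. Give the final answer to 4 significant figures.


K = E / (3*(1-2*nu))
K = 326 / (3*(1-2*0.36))
K = 388.1 GPa


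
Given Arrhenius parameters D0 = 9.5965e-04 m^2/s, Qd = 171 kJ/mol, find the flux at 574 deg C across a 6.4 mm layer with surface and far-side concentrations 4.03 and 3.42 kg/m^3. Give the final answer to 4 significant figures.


Step 1: D = D0 * exp(-Qd/(R*T))
T = 574 + 273.15 = 847.15 K
D = 9.5965e-04 * exp(-171e3 / (8.314 * 847.15)) = 2.74157e-14 m^2/s
Step 2: J = D * (C1 - C2) / dx
J = 2.74157e-14 * (4.03 - 3.42) / 6.4e-03
J = 2.613e-12 kg/(m^2*s)


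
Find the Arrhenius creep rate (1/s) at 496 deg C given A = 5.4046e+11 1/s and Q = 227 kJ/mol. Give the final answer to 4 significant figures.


rate = A * exp(-Q / (R*T))
T = 496 + 273.15 = 769.15 K
rate = 5.4046e+11 * exp(-227e3 / (8.314 * 769.15))
rate = 2.071e-04 1/s


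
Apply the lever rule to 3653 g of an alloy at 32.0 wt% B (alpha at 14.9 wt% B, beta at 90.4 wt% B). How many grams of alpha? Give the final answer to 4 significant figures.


f_alpha = (C_beta - C0) / (C_beta - C_alpha)
f_alpha = (90.4 - 32.0) / (90.4 - 14.9) = 0.77351
m_alpha = f_alpha * m_total = 0.77351 * 3653 = 2826 g


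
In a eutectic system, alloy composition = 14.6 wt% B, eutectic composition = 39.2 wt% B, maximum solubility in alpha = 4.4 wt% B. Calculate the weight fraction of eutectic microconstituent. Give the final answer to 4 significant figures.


f_primary = (C_e - C0) / (C_e - C_alpha_max)
f_primary = (39.2 - 14.6) / (39.2 - 4.4)
f_primary = 0.706897
f_eutectic = 1 - 0.706897 = 0.2931


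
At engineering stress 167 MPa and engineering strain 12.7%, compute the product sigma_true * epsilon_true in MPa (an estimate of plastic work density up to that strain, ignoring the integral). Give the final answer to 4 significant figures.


sigma_true = sigma_eng * (1 + epsilon_eng)
sigma_true = 167 * (1 + 0.127) = 188.209 MPa
epsilon_true = ln(1 + epsilon_eng)
epsilon_true = ln(1 + 0.127) = 0.119559
sigma_true * epsilon_true = 188.209 * 0.119559 = 22.5 MPa


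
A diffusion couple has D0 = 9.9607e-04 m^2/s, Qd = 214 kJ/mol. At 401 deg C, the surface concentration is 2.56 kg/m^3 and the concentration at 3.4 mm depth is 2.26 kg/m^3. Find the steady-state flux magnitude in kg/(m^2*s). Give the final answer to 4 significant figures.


Step 1: D = D0 * exp(-Qd/(R*T))
T = 401 + 273.15 = 674.15 K
D = 9.9607e-04 * exp(-214e3 / (8.314 * 674.15)) = 2.60913e-20 m^2/s
Step 2: J = D * (C1 - C2) / dx
J = 2.60913e-20 * (2.56 - 2.26) / 3.4e-03
J = 2.302e-18 kg/(m^2*s)


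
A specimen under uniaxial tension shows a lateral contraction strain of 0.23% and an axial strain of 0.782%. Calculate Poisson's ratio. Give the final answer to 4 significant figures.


nu = -epsilon_lat / epsilon_axial
Lateral strain is contraction (negative), so using magnitudes:
nu = 0.23 / 0.782
nu = 0.2941


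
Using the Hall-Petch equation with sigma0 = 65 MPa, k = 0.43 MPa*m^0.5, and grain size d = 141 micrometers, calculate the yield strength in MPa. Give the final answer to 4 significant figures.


sigma_y = sigma0 + k / sqrt(d)
d = 141 um = 1.41e-04 m
sigma_y = 65 + 0.43 / sqrt(1.41e-04)
sigma_y = 101.2 MPa


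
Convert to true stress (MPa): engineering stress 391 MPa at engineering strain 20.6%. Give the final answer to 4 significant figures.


sigma_true = sigma_eng * (1 + epsilon_eng)
sigma_true = 391 * (1 + 0.206)
sigma_true = 471.5 MPa


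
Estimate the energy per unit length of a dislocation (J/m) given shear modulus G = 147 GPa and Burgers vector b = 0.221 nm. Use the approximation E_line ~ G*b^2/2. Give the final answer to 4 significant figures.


E = G*b^2/2
b = 0.221 nm = 2.21e-10 m
G = 147 GPa = 1.47e+11 Pa
E = 0.5 * 1.47e+11 * (2.21e-10)^2
E = 3.59e-09 J/m


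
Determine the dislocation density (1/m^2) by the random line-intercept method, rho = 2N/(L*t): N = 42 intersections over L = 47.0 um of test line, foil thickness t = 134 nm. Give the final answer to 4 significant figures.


rho = 2N / (L * t)
L = 47.0 um = 4.7e-05 m, t = 134 nm = 1.34e-07 m
rho = 2 * 42 / (4.7e-05 * 1.34e-07)
rho = 1.334e+13 1/m^2


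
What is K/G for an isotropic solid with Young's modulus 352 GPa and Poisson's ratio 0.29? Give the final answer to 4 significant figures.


G = E / (2*(1+nu))
G = 352 / (2*(1+0.29)) = 136.434 GPa
K = E / (3*(1-2*nu))
K = 352 / (3*(1-2*0.29)) = 279.365 GPa
K/G = 279.365 / 136.434 = 2.048


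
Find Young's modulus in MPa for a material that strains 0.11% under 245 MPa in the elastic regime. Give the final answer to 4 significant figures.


E = sigma / epsilon
epsilon = 0.11% = 1.1e-03
E = 245 / 1.1e-03
E = 222700 MPa


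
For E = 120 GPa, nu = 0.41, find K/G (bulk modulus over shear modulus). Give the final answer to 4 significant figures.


G = E / (2*(1+nu))
G = 120 / (2*(1+0.41)) = 42.5532 GPa
K = E / (3*(1-2*nu))
K = 120 / (3*(1-2*0.41)) = 222.222 GPa
K/G = 222.222 / 42.5532 = 5.222


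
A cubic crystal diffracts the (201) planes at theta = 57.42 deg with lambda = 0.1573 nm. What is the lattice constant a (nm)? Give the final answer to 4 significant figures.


d = lambda / (2*sin(theta))
d = 0.1573 / (2*sin(57.42 deg))
d = 0.0933376 nm
a = d * sqrt(h^2+k^2+l^2) = 0.0933376 * sqrt(5)
a = 0.2087 nm


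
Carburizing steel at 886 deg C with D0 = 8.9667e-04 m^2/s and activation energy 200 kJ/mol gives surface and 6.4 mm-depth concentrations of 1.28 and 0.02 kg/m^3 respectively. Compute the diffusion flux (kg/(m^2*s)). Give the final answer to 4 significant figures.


Step 1: D = D0 * exp(-Qd/(R*T))
T = 886 + 273.15 = 1159.15 K
D = 8.9667e-04 * exp(-200e3 / (8.314 * 1159.15)) = 8.70424e-13 m^2/s
Step 2: J = D * (C1 - C2) / dx
J = 8.70424e-13 * (1.28 - 0.02) / 6.4e-03
J = 1.714e-10 kg/(m^2*s)


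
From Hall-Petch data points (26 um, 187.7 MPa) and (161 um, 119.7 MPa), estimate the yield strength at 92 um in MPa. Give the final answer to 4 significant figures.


sigma_y = sigma0 + k / sqrt(d)
1/sqrt(d1) = 1/sqrt(2.6e-05) = 196.116;  1/sqrt(d2) = 78.811
k = (sigma1 - sigma2) / (1/sqrt(d1) - 1/sqrt(d2)) = (187.7 - 119.7) / (196.116 - 78.811) = 0.579685 MPa*m^0.5
sigma0 = sigma1 - k/sqrt(d1) = 187.7 - 0.579685*196.116 = 74.0144 MPa
sigma_y(d3) = 74.0144 + 0.579685 / sqrt(9.2e-05) = 134.5 MPa


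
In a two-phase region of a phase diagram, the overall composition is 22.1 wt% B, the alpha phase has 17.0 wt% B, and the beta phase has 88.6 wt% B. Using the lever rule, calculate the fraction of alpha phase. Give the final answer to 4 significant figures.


f_alpha = (C_beta - C0) / (C_beta - C_alpha)
f_alpha = (88.6 - 22.1) / (88.6 - 17.0)
f_alpha = 0.9288


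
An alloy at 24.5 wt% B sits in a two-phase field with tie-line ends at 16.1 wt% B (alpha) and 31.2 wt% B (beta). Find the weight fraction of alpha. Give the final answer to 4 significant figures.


f_alpha = (C_beta - C0) / (C_beta - C_alpha)
f_alpha = (31.2 - 24.5) / (31.2 - 16.1)
f_alpha = 0.4437


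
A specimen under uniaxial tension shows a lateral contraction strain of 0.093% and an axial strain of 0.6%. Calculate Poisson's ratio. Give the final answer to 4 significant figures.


nu = -epsilon_lat / epsilon_axial
Lateral strain is contraction (negative), so using magnitudes:
nu = 0.093 / 0.6
nu = 0.155


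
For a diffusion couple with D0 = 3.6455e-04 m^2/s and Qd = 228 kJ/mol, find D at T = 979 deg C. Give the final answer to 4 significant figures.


D = D0 * exp(-Qd / (R*T))
T = 1252.15 K
D = 3.6455e-04 * exp(-228e3 / (8.314 * 1252.15))
D = 1.122e-13 m^2/s


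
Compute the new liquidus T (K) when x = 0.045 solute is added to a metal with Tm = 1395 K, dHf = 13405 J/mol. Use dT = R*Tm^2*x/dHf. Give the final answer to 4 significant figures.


dT = R*Tm^2*x / dHf
dT = 8.314 * 1395^2 * 0.045 / 13405
dT = 54.313 K
T_new = 1395 - 54.313 = 1341 K


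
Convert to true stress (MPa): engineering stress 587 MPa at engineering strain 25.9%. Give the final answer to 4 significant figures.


sigma_true = sigma_eng * (1 + epsilon_eng)
sigma_true = 587 * (1 + 0.259)
sigma_true = 739 MPa


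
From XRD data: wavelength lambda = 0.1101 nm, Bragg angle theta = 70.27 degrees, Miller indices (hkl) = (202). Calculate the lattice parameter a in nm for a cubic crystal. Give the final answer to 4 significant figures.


d = lambda / (2*sin(theta))
d = 0.1101 / (2*sin(70.27 deg))
d = 0.0584833 nm
a = d * sqrt(h^2+k^2+l^2) = 0.0584833 * sqrt(8)
a = 0.1654 nm


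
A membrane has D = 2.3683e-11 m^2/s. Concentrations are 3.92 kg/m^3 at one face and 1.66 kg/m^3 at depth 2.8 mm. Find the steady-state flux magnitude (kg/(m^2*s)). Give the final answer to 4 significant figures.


J = -D * (dC/dx) = D * (C1 - C2) / dx
J = 2.3683e-11 * (3.92 - 1.66) / 2.8e-03
J = 1.912e-08 kg/(m^2*s)


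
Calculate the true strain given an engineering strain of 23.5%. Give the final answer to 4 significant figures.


epsilon_true = ln(1 + epsilon_eng)
epsilon_true = ln(1 + 0.235)
epsilon_true = 0.2111


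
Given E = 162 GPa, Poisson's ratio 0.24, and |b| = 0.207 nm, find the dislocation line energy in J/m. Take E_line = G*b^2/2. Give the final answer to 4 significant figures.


Step 1: G = E / (2*(1+nu))
G = 162 / (2*(1+0.24)) = 65.3226 GPa = 6.53226e+10 Pa
Step 2: E_line = G*b^2/2
b = 0.207 nm = 2.07e-10 m
E_line = 0.5 * 6.53226e+10 * (2.07e-10)^2 = 1.4e-09 J/m


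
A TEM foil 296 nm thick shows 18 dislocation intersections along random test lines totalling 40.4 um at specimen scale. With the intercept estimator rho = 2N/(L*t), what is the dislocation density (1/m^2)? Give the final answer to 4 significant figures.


rho = 2N / (L * t)
L = 40.4 um = 4.04e-05 m, t = 296 nm = 2.96e-07 m
rho = 2 * 18 / (4.04e-05 * 2.96e-07)
rho = 3.01e+12 1/m^2


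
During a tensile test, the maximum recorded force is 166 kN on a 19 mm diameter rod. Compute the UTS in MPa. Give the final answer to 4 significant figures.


A0 = pi*(d/2)^2 = pi*(19/2)^2 = 283.529 mm^2
UTS = F_max / A0 = 166*1000 / 283.529
UTS = 585.5 MPa


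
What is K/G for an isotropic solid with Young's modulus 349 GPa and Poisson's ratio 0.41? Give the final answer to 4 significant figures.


G = E / (2*(1+nu))
G = 349 / (2*(1+0.41)) = 123.759 GPa
K = E / (3*(1-2*nu))
K = 349 / (3*(1-2*0.41)) = 646.296 GPa
K/G = 646.296 / 123.759 = 5.222


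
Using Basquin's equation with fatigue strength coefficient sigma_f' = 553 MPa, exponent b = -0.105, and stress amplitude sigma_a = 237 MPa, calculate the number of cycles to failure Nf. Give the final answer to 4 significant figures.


sigma_a = sigma_f' * (2*Nf)^b
2*Nf = (sigma_a / sigma_f')^(1/b)
2*Nf = (237 / 553)^(1/-0.105)
2*Nf = 3195.51
Nf = 1598 cycles


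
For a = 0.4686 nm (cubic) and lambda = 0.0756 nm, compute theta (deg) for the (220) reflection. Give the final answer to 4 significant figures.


d = a / sqrt(h^2+k^2+l^2)
d = 0.4686 / sqrt(8) = 0.165675 nm
lambda = 2*d*sin(theta)  =>  sin(theta) = lambda / (2*d)
sin(theta) = 0.0756 / (2 * 0.165675) = 0.228157
theta = 13.19 deg


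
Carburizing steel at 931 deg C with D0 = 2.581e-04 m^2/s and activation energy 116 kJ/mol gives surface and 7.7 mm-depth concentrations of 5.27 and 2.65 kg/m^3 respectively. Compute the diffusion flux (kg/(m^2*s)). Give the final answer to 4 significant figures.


Step 1: D = D0 * exp(-Qd/(R*T))
T = 931 + 273.15 = 1204.15 K
D = 2.581e-04 * exp(-116e3 / (8.314 * 1204.15)) = 2.39695e-09 m^2/s
Step 2: J = D * (C1 - C2) / dx
J = 2.39695e-09 * (5.27 - 2.65) / 7.7e-03
J = 8.156e-07 kg/(m^2*s)


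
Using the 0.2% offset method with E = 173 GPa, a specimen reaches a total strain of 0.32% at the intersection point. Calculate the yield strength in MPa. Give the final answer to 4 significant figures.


Offset strain = 0.002
Elastic strain at yield = total_strain - offset = 3.2e-03 - 0.002 = 1.2e-03
sigma_y = E * elastic_strain = 173000 * 1.2e-03
sigma_y = 207.6 MPa


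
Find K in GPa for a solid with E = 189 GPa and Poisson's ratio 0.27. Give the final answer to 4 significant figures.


K = E / (3*(1-2*nu))
K = 189 / (3*(1-2*0.27))
K = 137 GPa


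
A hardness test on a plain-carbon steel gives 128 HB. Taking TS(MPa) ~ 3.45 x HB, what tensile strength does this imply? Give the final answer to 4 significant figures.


TS (MPa) = 3.45 * HB
TS = 3.45 * 128
TS = 441.6 MPa


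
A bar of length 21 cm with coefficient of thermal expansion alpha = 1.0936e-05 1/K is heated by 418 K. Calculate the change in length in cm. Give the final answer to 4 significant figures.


dL = L0 * alpha * dT
dL = 21 * 1.0936e-05 * 418
dL = 0.096 cm


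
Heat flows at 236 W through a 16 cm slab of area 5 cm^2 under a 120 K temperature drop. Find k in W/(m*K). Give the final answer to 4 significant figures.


k = Q*L / (A*dT)
L = 0.16 m, A = 5e-04 m^2
k = 236 * 0.16 / (5e-04 * 120)
k = 629.3 W/(m*K)


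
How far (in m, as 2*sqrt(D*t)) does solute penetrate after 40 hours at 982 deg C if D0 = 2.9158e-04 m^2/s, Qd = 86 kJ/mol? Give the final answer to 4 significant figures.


Step 1: D = D0 * exp(-Qd/(R*T))
T = 1255.15 K
D = 2.9158e-04 * exp(-86e3 / (8.314 * 1255.15)) = 7.68477e-08 m^2/s
Step 2: L = 2*sqrt(D*t)
t = 40 h = 144000 s
L = 2*sqrt(7.68477e-08 * 144000) = 0.2104 m


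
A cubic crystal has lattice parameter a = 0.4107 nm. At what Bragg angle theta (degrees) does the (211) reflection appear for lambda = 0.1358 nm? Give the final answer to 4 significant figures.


d = a / sqrt(h^2+k^2+l^2)
d = 0.4107 / sqrt(6) = 0.167668 nm
lambda = 2*d*sin(theta)  =>  sin(theta) = lambda / (2*d)
sin(theta) = 0.1358 / (2 * 0.167668) = 0.404968
theta = 23.89 deg


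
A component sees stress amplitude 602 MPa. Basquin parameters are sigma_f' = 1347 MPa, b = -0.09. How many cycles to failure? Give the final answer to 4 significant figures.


sigma_a = sigma_f' * (2*Nf)^b
2*Nf = (sigma_a / sigma_f')^(1/b)
2*Nf = (602 / 1347)^(1/-0.09)
2*Nf = 7697.43
Nf = 3849 cycles


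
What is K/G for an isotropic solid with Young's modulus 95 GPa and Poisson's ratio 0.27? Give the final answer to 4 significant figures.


G = E / (2*(1+nu))
G = 95 / (2*(1+0.27)) = 37.4016 GPa
K = E / (3*(1-2*nu))
K = 95 / (3*(1-2*0.27)) = 68.8406 GPa
K/G = 68.8406 / 37.4016 = 1.841


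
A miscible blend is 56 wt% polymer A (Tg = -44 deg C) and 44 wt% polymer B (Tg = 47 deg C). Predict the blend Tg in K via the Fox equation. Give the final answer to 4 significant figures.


1/Tg = w1/Tg1 + w2/Tg2 (in Kelvin)
Tg1 = 229.15 K, Tg2 = 320.15 K
1/Tg = 0.56/229.15 + 0.44/320.15
Tg = 261.9 K


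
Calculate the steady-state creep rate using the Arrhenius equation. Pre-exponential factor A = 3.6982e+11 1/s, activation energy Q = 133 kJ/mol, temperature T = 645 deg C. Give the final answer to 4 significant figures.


rate = A * exp(-Q / (R*T))
T = 645 + 273.15 = 918.15 K
rate = 3.6982e+11 * exp(-133e3 / (8.314 * 918.15))
rate = 10030 1/s


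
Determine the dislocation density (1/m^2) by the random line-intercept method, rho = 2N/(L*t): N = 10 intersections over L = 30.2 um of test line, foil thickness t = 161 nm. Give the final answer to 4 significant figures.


rho = 2N / (L * t)
L = 30.2 um = 3.02e-05 m, t = 161 nm = 1.61e-07 m
rho = 2 * 10 / (3.02e-05 * 1.61e-07)
rho = 4.113e+12 1/m^2


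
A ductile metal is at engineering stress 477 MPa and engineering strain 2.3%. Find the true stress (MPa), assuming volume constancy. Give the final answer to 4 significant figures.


sigma_true = sigma_eng * (1 + epsilon_eng)
sigma_true = 477 * (1 + 0.023)
sigma_true = 488 MPa


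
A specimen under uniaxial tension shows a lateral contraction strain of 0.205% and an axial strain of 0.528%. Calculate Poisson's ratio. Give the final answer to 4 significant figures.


nu = -epsilon_lat / epsilon_axial
Lateral strain is contraction (negative), so using magnitudes:
nu = 0.205 / 0.528
nu = 0.3883


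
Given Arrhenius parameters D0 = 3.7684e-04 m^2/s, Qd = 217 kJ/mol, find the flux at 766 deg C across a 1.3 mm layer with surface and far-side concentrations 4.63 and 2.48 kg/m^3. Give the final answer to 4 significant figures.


Step 1: D = D0 * exp(-Qd/(R*T))
T = 766 + 273.15 = 1039.15 K
D = 3.7684e-04 * exp(-217e3 / (8.314 * 1039.15)) = 4.65468e-15 m^2/s
Step 2: J = D * (C1 - C2) / dx
J = 4.65468e-15 * (4.63 - 2.48) / 1.3e-03
J = 7.698e-12 kg/(m^2*s)


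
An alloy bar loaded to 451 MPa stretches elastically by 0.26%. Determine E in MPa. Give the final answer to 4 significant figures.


E = sigma / epsilon
epsilon = 0.26% = 2.6e-03
E = 451 / 2.6e-03
E = 173500 MPa


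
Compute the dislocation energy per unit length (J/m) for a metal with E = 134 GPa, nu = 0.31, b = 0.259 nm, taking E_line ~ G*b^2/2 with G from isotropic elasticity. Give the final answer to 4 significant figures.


Step 1: G = E / (2*(1+nu))
G = 134 / (2*(1+0.31)) = 51.145 GPa = 5.1145e+10 Pa
Step 2: E_line = G*b^2/2
b = 0.259 nm = 2.59e-10 m
E_line = 0.5 * 5.1145e+10 * (2.59e-10)^2 = 1.715e-09 J/m


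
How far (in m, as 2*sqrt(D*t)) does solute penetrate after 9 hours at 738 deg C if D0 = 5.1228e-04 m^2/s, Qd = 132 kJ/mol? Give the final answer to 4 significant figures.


Step 1: D = D0 * exp(-Qd/(R*T))
T = 1011.15 K
D = 5.1228e-04 * exp(-132e3 / (8.314 * 1011.15)) = 7.76819e-11 m^2/s
Step 2: L = 2*sqrt(D*t)
t = 9 h = 32400 s
L = 2*sqrt(7.76819e-11 * 32400) = 3.173e-03 m


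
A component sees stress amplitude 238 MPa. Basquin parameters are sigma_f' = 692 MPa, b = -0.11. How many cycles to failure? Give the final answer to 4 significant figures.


sigma_a = sigma_f' * (2*Nf)^b
2*Nf = (sigma_a / sigma_f')^(1/b)
2*Nf = (238 / 692)^(1/-0.11)
2*Nf = 16364.4
Nf = 8182 cycles
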